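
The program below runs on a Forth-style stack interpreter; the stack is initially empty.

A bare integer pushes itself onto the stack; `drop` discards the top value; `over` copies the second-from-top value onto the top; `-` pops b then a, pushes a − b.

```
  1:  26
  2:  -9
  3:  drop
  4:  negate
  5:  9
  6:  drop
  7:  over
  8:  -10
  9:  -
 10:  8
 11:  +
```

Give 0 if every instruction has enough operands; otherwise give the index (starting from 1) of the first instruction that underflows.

7

26     -> [26]
-9     -> [26, -9]
drop   -> [26]
negate -> [-26]
9      -> [-26, 9]
drop   -> [-26]
over  — needs 2 operands, stack has 1 → underflow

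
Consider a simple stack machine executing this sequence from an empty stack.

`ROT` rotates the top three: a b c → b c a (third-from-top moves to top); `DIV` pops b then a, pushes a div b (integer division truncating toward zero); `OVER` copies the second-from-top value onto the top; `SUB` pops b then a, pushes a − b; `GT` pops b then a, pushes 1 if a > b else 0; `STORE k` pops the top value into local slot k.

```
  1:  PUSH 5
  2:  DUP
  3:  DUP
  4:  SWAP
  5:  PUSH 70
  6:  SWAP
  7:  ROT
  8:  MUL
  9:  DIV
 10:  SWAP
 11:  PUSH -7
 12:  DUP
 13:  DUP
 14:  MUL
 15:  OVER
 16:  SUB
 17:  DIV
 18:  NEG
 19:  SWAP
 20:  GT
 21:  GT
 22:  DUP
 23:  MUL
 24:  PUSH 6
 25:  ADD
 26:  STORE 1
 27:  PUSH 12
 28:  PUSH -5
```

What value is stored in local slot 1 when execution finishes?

7

PUSH 5  -> [5]
DUP     -> [5, 5]
DUP     -> [5, 5, 5]
SWAP    -> [5, 5, 5]
PUSH 70 -> [5, 5, 5, 70]
SWAP    -> [5, 5, 70, 5]
ROT     -> [5, 70, 5, 5]
MUL     -> [5, 70, 25]
DIV     -> [5, 2]
SWAP    -> [2, 5]
PUSH -7 -> [2, 5, -7]
DUP     -> [2, 5, -7, -7]
DUP     -> [2, 5, -7, -7, -7]
MUL     -> [2, 5, -7, 49]
OVER    -> [2, 5, -7, 49, -7]
SUB     -> [2, 5, -7, 56]
DIV     -> [2, 5, 0]
NEG     -> [2, 5, 0]
SWAP    -> [2, 0, 5]
GT      -> [2, 0]
GT      -> [1]
DUP     -> [1, 1]
MUL     -> [1]
PUSH 6  -> [1, 6]
ADD     -> [7]
STORE 1 -> []
PUSH 12 -> [12]
PUSH -5 -> [12, -5]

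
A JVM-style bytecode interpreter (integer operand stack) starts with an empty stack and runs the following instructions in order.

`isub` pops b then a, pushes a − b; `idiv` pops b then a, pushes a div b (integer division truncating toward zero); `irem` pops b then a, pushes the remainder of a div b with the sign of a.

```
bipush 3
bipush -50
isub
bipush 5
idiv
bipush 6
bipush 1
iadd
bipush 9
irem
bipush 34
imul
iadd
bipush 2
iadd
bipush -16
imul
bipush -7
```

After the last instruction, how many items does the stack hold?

2

bipush 3    3
bipush -50  3 -50
isub        53
bipush 5    53 5
idiv        10
bipush 6    10 6
bipush 1    10 6 1
iadd        10 7
bipush 9    10 7 9
irem        10 7
bipush 34   10 7 34
imul        10 238
iadd        248
bipush 2    248 2
iadd        250
bipush -16  250 -16
imul        -4000
bipush -7   -4000 -7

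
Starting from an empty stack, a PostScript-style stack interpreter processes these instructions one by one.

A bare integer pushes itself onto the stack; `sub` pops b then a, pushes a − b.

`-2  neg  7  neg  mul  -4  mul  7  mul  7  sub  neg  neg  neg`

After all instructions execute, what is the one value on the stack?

-385

-2  : -2
neg : 2
7   : 2 7
neg : 2 -7
mul : -14
-4  : -14 -4
mul : 56
7   : 56 7
mul : 392
7   : 392 7
sub : 385
neg : -385
neg : 385
neg : -385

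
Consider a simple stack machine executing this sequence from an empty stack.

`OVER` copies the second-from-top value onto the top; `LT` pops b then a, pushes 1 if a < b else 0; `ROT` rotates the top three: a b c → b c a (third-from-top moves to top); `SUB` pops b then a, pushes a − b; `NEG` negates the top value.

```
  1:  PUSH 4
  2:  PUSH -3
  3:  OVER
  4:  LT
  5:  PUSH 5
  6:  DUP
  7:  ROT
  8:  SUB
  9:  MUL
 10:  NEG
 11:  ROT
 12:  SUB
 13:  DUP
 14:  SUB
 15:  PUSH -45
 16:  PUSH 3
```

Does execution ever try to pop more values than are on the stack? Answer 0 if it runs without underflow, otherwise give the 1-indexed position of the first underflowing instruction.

PUSH 4  → 4
PUSH -3 → 4 -3
OVER    → 4 -3 4
LT      → 4 1
PUSH 5  → 4 1 5
DUP     → 4 1 5 5
ROT     → 4 5 5 1
SUB     → 4 5 4
MUL     → 4 20
NEG     → 4 -20
ROT  — needs 3 operands, stack has 2 → underflow

11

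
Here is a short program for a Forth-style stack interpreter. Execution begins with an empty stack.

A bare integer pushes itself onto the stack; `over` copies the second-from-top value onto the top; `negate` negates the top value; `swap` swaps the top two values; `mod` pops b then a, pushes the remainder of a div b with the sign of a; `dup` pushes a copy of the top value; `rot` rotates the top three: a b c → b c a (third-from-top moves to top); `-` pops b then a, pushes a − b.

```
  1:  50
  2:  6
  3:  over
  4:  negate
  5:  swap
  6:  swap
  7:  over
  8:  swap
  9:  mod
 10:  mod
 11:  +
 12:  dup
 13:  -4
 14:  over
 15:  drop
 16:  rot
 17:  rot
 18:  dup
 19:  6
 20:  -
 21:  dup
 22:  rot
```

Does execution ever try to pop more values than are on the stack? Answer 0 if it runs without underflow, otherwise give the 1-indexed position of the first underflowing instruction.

50     -> [50]
6      -> [50, 6]
over   -> [50, 6, 50]
negate -> [50, 6, -50]
swap   -> [50, -50, 6]
swap   -> [50, 6, -50]
over   -> [50, 6, -50, 6]
swap   -> [50, 6, 6, -50]
mod    -> [50, 6, 6]
mod    -> [50, 0]
+      -> [50]
dup    -> [50, 50]
-4     -> [50, 50, -4]
over   -> [50, 50, -4, 50]
drop   -> [50, 50, -4]
rot    -> [50, -4, 50]
rot    -> [-4, 50, 50]
dup    -> [-4, 50, 50, 50]
6      -> [-4, 50, 50, 50, 6]
-      -> [-4, 50, 50, 44]
dup    -> [-4, 50, 50, 44, 44]
rot    -> [-4, 50, 44, 44, 50]

0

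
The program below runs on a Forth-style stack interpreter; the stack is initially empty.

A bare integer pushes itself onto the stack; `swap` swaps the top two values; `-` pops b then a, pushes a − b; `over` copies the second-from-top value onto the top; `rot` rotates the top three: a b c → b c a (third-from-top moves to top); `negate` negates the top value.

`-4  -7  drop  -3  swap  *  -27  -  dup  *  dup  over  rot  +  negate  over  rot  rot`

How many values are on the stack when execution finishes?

3

-4     : -4
-7     : -4 -7
drop   : -4
-3     : -4 -3
swap   : -3 -4
*      : 12
-27    : 12 -27
-      : 39
dup    : 39 39
*      : 1521
dup    : 1521 1521
over   : 1521 1521 1521
rot    : 1521 1521 1521
+      : 1521 3042
negate : 1521 -3042
over   : 1521 -3042 1521
rot    : -3042 1521 1521
rot    : 1521 1521 -3042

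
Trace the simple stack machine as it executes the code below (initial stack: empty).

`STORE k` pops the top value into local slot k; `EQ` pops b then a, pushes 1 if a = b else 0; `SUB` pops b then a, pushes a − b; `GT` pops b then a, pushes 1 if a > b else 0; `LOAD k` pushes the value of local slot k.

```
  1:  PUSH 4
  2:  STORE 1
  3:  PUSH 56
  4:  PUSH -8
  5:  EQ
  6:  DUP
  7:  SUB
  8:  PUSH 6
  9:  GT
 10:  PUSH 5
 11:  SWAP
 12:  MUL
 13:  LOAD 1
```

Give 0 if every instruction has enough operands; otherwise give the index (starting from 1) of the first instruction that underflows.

PUSH 4  : 4
STORE 1 : (empty)
PUSH 56 : 56
PUSH -8 : 56 -8
EQ      : 0
DUP     : 0 0
SUB     : 0
PUSH 6  : 0 6
GT      : 0
PUSH 5  : 0 5
SWAP    : 5 0
MUL     : 0
LOAD 1  : 0 4

0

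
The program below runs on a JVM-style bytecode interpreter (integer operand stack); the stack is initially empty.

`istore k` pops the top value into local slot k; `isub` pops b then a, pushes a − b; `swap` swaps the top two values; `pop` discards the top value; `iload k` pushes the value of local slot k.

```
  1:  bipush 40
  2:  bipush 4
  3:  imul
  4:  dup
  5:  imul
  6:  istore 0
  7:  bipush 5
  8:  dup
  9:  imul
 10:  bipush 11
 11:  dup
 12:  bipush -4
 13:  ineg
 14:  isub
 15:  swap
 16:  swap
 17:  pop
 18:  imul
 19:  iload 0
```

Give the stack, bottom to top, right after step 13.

[25, 11, 11, 4]

bipush 40  [40]
bipush 4   [40, 4]
imul       [160]
dup        [160, 160]
imul       [25600]
istore 0   []
bipush 5   [5]
dup        [5, 5]
imul       [25]
bipush 11  [25, 11]
dup        [25, 11, 11]
bipush -4  [25, 11, 11, -4]
ineg       [25, 11, 11, 4]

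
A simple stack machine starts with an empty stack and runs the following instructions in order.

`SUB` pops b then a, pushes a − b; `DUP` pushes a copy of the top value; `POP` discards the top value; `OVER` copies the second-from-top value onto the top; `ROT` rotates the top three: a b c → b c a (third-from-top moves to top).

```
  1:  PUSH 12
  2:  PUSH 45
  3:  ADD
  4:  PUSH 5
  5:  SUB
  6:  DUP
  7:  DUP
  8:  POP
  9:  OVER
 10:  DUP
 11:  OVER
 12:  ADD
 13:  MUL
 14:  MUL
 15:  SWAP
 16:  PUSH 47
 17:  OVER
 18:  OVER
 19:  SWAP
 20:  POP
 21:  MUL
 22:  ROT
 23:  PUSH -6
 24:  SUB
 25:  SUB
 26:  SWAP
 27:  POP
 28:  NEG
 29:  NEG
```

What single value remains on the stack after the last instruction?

-279013

PUSH 12 : [12]
PUSH 45 : [12, 45]
ADD     : [57]
PUSH 5  : [57, 5]
SUB     : [52]
DUP     : [52, 52]
DUP     : [52, 52, 52]
POP     : [52, 52]
OVER    : [52, 52, 52]
DUP     : [52, 52, 52, 52]
OVER    : [52, 52, 52, 52, 52]
ADD     : [52, 52, 52, 104]
MUL     : [52, 52, 5408]
MUL     : [52, 281216]
SWAP    : [281216, 52]
PUSH 47 : [281216, 52, 47]
OVER    : [281216, 52, 47, 52]
OVER    : [281216, 52, 47, 52, 47]
SWAP    : [281216, 52, 47, 47, 52]
POP     : [281216, 52, 47, 47]
MUL     : [281216, 52, 2209]
ROT     : [52, 2209, 281216]
PUSH -6 : [52, 2209, 281216, -6]
SUB     : [52, 2209, 281222]
SUB     : [52, -279013]
SWAP    : [-279013, 52]
POP     : [-279013]
NEG     : [279013]
NEG     : [-279013]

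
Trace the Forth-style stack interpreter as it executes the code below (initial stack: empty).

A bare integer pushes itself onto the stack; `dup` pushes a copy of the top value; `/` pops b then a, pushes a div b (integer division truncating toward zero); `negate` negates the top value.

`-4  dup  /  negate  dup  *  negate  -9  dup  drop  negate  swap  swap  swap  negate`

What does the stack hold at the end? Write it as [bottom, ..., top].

-4     : [-4]
dup    : [-4, -4]
/      : [1]
negate : [-1]
dup    : [-1, -1]
*      : [1]
negate : [-1]
-9     : [-1, -9]
dup    : [-1, -9, -9]
drop   : [-1, -9]
negate : [-1, 9]
swap   : [9, -1]
swap   : [-1, 9]
swap   : [9, -1]
negate : [9, 1]

[9, 1]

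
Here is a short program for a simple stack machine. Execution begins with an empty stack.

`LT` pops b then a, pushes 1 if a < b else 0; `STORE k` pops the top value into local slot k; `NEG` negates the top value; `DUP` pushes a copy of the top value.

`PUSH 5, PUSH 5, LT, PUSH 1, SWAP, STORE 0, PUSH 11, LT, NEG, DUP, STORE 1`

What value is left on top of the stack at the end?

-1

PUSH 5  → [5]
PUSH 5  → [5, 5]
LT      → [0]
PUSH 1  → [0, 1]
SWAP    → [1, 0]
STORE 0 → [1]
PUSH 11 → [1, 11]
LT      → [1]
NEG     → [-1]
DUP     → [-1, -1]
STORE 1 → [-1]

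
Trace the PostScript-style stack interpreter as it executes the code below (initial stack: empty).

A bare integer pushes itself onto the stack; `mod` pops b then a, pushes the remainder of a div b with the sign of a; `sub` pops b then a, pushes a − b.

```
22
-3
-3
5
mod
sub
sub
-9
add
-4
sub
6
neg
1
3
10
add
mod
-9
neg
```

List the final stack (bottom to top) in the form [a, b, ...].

22  → 22
-3  → 22 -3
-3  → 22 -3 -3
5   → 22 -3 -3 5
mod → 22 -3 -3
sub → 22 0
sub → 22
-9  → 22 -9
add → 13
-4  → 13 -4
sub → 17
6   → 17 6
neg → 17 -6
1   → 17 -6 1
3   → 17 -6 1 3
10  → 17 -6 1 3 10
add → 17 -6 1 13
mod → 17 -6 1
-9  → 17 -6 1 -9
neg → 17 -6 1 9

[17, -6, 1, 9]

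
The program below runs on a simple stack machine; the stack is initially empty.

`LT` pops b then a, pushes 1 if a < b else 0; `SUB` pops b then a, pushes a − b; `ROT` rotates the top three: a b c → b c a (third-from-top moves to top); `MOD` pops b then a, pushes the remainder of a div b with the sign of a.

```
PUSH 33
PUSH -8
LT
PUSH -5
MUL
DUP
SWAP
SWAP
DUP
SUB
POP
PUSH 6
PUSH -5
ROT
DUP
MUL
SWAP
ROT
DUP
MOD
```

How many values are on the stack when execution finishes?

PUSH 33 → 33
PUSH -8 → 33 -8
LT      → 0
PUSH -5 → 0 -5
MUL     → 0
DUP     → 0 0
SWAP    → 0 0
SWAP    → 0 0
DUP     → 0 0 0
SUB     → 0 0
POP     → 0
PUSH 6  → 0 6
PUSH -5 → 0 6 -5
ROT     → 6 -5 0
DUP     → 6 -5 0 0
MUL     → 6 -5 0
SWAP    → 6 0 -5
ROT     → 0 -5 6
DUP     → 0 -5 6 6
MOD     → 0 -5 0

3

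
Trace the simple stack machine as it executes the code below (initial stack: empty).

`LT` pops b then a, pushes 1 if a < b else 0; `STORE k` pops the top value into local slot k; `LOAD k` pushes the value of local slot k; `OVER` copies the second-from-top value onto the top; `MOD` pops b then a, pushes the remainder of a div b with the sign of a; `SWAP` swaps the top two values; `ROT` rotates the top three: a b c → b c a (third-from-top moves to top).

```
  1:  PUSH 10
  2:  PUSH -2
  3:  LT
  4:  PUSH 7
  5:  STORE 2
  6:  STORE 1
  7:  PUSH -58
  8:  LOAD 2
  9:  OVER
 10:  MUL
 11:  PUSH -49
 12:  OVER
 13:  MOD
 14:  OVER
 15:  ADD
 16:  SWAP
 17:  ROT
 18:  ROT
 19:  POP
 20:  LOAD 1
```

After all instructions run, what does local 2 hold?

PUSH 10  -> 10
PUSH -2  -> 10 -2
LT       -> 0
PUSH 7   -> 0 7
STORE 2  -> 0
STORE 1  -> (empty)
PUSH -58 -> -58
LOAD 2   -> -58 7
OVER     -> -58 7 -58
MUL      -> -58 -406
PUSH -49 -> -58 -406 -49
OVER     -> -58 -406 -49 -406
MOD      -> -58 -406 -49
OVER     -> -58 -406 -49 -406
ADD      -> -58 -406 -455
SWAP     -> -58 -455 -406
ROT      -> -455 -406 -58
ROT      -> -406 -58 -455
POP      -> -406 -58
LOAD 1   -> -406 -58 0

7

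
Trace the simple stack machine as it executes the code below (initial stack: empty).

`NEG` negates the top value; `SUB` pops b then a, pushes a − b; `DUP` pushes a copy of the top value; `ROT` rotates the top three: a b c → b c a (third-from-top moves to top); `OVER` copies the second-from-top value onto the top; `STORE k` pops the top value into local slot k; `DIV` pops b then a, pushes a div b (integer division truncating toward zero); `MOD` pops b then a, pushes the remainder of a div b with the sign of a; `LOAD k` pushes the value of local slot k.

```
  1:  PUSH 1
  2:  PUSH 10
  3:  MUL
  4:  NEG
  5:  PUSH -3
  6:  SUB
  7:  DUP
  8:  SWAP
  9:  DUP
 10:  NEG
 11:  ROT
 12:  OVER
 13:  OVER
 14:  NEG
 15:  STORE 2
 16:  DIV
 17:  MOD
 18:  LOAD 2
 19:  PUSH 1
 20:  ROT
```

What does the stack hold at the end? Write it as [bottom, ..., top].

[-7, 7, 1, 0]

PUSH 1  -> 1
PUSH 10 -> 1 10
MUL     -> 10
NEG     -> -10
PUSH -3 -> -10 -3
SUB     -> -7
DUP     -> -7 -7
SWAP    -> -7 -7
DUP     -> -7 -7 -7
NEG     -> -7 -7 7
ROT     -> -7 7 -7
OVER    -> -7 7 -7 7
OVER    -> -7 7 -7 7 -7
NEG     -> -7 7 -7 7 7
STORE 2 -> -7 7 -7 7
DIV     -> -7 7 -1
MOD     -> -7 0
LOAD 2  -> -7 0 7
PUSH 1  -> -7 0 7 1
ROT     -> -7 7 1 0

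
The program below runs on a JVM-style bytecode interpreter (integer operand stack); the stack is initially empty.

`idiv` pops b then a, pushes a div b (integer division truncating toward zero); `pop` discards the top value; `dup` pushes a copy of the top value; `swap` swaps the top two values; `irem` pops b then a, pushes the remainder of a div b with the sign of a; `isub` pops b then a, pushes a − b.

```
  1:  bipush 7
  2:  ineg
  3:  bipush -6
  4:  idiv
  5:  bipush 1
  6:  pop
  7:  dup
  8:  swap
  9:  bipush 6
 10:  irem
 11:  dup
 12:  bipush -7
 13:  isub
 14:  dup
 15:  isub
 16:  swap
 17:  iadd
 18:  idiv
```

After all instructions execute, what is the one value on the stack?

bipush 7  -> 7
ineg      -> -7
bipush -6 -> -7 -6
idiv      -> 1
bipush 1  -> 1 1
pop       -> 1
dup       -> 1 1
swap      -> 1 1
bipush 6  -> 1 1 6
irem      -> 1 1
dup       -> 1 1 1
bipush -7 -> 1 1 1 -7
isub      -> 1 1 8
dup       -> 1 1 8 8
isub      -> 1 1 0
swap      -> 1 0 1
iadd      -> 1 1
idiv      -> 1

1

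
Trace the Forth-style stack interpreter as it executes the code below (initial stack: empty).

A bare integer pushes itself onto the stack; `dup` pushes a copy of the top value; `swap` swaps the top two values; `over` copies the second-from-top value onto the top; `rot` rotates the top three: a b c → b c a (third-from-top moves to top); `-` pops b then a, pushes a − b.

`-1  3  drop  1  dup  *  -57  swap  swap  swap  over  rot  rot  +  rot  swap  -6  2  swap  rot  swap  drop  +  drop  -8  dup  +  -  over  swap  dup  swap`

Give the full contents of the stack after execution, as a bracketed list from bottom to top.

[-57, -57, 15, 15]

-1   -> [-1]
3    -> [-1, 3]
drop -> [-1]
1    -> [-1, 1]
dup  -> [-1, 1, 1]
*    -> [-1, 1]
-57  -> [-1, 1, -57]
swap -> [-1, -57, 1]
swap -> [-1, 1, -57]
swap -> [-1, -57, 1]
over -> [-1, -57, 1, -57]
rot  -> [-1, 1, -57, -57]
rot  -> [-1, -57, -57, 1]
+    -> [-1, -57, -56]
rot  -> [-57, -56, -1]
swap -> [-57, -1, -56]
-6   -> [-57, -1, -56, -6]
2    -> [-57, -1, -56, -6, 2]
swap -> [-57, -1, -56, 2, -6]
rot  -> [-57, -1, 2, -6, -56]
swap -> [-57, -1, 2, -56, -6]
drop -> [-57, -1, 2, -56]
+    -> [-57, -1, -54]
drop -> [-57, -1]
-8   -> [-57, -1, -8]
dup  -> [-57, -1, -8, -8]
+    -> [-57, -1, -16]
-    -> [-57, 15]
over -> [-57, 15, -57]
swap -> [-57, -57, 15]
dup  -> [-57, -57, 15, 15]
swap -> [-57, -57, 15, 15]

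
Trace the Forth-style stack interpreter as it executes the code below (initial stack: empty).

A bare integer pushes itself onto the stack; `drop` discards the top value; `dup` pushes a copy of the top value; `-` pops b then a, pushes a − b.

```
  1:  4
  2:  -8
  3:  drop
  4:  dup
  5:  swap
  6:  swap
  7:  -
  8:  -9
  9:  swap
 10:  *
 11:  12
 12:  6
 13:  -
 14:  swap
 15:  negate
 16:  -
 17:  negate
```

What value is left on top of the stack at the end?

-6

4       [4]
-8      [4, -8]
drop    [4]
dup     [4, 4]
swap    [4, 4]
swap    [4, 4]
-       [0]
-9      [0, -9]
swap    [-9, 0]
*       [0]
12      [0, 12]
6       [0, 12, 6]
-       [0, 6]
swap    [6, 0]
negate  [6, 0]
-       [6]
negate  [-6]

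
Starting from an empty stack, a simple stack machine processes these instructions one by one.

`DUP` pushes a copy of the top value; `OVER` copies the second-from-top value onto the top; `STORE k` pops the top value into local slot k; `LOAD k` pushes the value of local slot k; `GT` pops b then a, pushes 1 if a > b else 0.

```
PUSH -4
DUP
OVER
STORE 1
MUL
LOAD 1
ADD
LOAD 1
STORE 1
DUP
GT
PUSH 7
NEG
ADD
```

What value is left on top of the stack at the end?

-7

PUSH -4 -> [-4]
DUP     -> [-4, -4]
OVER    -> [-4, -4, -4]
STORE 1 -> [-4, -4]
MUL     -> [16]
LOAD 1  -> [16, -4]
ADD     -> [12]
LOAD 1  -> [12, -4]
STORE 1 -> [12]
DUP     -> [12, 12]
GT      -> [0]
PUSH 7  -> [0, 7]
NEG     -> [0, -7]
ADD     -> [-7]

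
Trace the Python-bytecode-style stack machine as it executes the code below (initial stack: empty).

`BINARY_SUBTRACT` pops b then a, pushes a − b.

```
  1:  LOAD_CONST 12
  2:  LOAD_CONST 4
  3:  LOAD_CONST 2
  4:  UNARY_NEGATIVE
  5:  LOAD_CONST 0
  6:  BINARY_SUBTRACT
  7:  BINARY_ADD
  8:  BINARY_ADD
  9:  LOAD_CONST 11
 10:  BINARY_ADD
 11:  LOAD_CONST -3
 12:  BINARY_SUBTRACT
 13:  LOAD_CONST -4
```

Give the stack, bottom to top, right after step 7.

LOAD_CONST 12   -> 12
LOAD_CONST 4    -> 12 4
LOAD_CONST 2    -> 12 4 2
UNARY_NEGATIVE  -> 12 4 -2
LOAD_CONST 0    -> 12 4 -2 0
BINARY_SUBTRACT -> 12 4 -2
BINARY_ADD      -> 12 2

[12, 2]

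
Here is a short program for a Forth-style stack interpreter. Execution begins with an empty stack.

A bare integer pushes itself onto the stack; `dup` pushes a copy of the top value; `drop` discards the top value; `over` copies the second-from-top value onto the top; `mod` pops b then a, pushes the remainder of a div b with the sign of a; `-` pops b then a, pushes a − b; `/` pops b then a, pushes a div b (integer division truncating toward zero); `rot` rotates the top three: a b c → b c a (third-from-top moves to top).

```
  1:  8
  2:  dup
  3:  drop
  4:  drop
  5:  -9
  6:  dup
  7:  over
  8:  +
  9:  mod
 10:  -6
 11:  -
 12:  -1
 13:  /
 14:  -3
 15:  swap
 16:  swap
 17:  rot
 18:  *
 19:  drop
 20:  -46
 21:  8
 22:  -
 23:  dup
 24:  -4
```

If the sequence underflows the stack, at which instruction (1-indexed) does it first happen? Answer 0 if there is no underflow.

8    → 8
dup  → 8 8
drop → 8
drop → (empty)
-9   → -9
dup  → -9 -9
over → -9 -9 -9
+    → -9 -18
mod  → -9
-6   → -9 -6
-    → -3
-1   → -3 -1
/    → 3
-3   → 3 -3
swap → -3 3
swap → 3 -3
rot  — needs 3 operands, stack has 2 → underflow

17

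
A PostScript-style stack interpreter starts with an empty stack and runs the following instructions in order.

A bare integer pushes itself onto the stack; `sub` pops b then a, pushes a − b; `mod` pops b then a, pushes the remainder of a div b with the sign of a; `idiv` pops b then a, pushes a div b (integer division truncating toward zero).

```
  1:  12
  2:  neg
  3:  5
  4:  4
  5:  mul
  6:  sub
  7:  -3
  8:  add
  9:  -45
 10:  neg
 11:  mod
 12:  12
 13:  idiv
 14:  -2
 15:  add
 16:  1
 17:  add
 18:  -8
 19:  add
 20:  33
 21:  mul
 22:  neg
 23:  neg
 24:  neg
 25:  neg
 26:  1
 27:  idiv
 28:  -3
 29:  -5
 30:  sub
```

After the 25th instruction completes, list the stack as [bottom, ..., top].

12   -> [12]
neg  -> [-12]
5    -> [-12, 5]
4    -> [-12, 5, 4]
mul  -> [-12, 20]
sub  -> [-32]
-3   -> [-32, -3]
add  -> [-35]
-45  -> [-35, -45]
neg  -> [-35, 45]
mod  -> [-35]
12   -> [-35, 12]
idiv -> [-2]
-2   -> [-2, -2]
add  -> [-4]
1    -> [-4, 1]
add  -> [-3]
-8   -> [-3, -8]
add  -> [-11]
33   -> [-11, 33]
mul  -> [-363]
neg  -> [363]
neg  -> [-363]
neg  -> [363]
neg  -> [-363]

[-363]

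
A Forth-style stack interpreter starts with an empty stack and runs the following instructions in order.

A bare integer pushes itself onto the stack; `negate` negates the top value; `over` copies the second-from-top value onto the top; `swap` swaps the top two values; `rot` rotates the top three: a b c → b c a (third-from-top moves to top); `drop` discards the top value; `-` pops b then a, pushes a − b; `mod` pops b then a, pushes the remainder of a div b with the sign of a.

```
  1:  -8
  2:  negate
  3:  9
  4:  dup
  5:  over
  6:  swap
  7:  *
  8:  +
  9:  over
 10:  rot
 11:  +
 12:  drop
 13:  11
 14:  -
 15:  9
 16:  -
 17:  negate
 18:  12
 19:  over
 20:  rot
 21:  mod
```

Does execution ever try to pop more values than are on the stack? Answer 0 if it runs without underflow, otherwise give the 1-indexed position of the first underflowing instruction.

-8     : [-8]
negate : [8]
9      : [8, 9]
dup    : [8, 9, 9]
over   : [8, 9, 9, 9]
swap   : [8, 9, 9, 9]
*      : [8, 9, 81]
+      : [8, 90]
over   : [8, 90, 8]
rot    : [90, 8, 8]
+      : [90, 16]
drop   : [90]
11     : [90, 11]
-      : [79]
9      : [79, 9]
-      : [70]
negate : [-70]
12     : [-70, 12]
over   : [-70, 12, -70]
rot    : [12, -70, -70]
mod    : [12, 0]

0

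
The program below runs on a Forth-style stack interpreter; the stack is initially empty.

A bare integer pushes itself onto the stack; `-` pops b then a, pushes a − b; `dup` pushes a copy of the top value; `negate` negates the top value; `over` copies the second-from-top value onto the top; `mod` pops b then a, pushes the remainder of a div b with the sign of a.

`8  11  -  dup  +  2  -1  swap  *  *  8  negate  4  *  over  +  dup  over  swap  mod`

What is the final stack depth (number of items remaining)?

8      → [8]
11     → [8, 11]
-      → [-3]
dup    → [-3, -3]
+      → [-6]
2      → [-6, 2]
-1     → [-6, 2, -1]
swap   → [-6, -1, 2]
*      → [-6, -2]
*      → [12]
8      → [12, 8]
negate → [12, -8]
4      → [12, -8, 4]
*      → [12, -32]
over   → [12, -32, 12]
+      → [12, -20]
dup    → [12, -20, -20]
over   → [12, -20, -20, -20]
swap   → [12, -20, -20, -20]
mod    → [12, -20, 0]

3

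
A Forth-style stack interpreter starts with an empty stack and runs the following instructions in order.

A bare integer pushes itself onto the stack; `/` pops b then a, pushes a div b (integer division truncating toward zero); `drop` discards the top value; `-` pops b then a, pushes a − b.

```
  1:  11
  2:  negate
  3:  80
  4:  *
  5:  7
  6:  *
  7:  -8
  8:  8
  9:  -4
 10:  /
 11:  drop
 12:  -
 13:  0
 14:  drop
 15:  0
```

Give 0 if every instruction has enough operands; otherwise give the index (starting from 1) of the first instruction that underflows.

0

11     -> [11]
negate -> [-11]
80     -> [-11, 80]
*      -> [-880]
7      -> [-880, 7]
*      -> [-6160]
-8     -> [-6160, -8]
8      -> [-6160, -8, 8]
-4     -> [-6160, -8, 8, -4]
/      -> [-6160, -8, -2]
drop   -> [-6160, -8]
-      -> [-6152]
0      -> [-6152, 0]
drop   -> [-6152]
0      -> [-6152, 0]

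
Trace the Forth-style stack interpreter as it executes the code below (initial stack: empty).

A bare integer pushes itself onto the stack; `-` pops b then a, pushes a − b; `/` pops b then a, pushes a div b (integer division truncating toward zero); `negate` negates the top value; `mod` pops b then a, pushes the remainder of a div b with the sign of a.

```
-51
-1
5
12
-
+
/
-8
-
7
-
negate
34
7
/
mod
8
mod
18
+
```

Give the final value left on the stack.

-51    : [-51]
-1     : [-51, -1]
5      : [-51, -1, 5]
12     : [-51, -1, 5, 12]
-      : [-51, -1, -7]
+      : [-51, -8]
/      : [6]
-8     : [6, -8]
-      : [14]
7      : [14, 7]
-      : [7]
negate : [-7]
34     : [-7, 34]
7      : [-7, 34, 7]
/      : [-7, 4]
mod    : [-3]
8      : [-3, 8]
mod    : [-3]
18     : [-3, 18]
+      : [15]

15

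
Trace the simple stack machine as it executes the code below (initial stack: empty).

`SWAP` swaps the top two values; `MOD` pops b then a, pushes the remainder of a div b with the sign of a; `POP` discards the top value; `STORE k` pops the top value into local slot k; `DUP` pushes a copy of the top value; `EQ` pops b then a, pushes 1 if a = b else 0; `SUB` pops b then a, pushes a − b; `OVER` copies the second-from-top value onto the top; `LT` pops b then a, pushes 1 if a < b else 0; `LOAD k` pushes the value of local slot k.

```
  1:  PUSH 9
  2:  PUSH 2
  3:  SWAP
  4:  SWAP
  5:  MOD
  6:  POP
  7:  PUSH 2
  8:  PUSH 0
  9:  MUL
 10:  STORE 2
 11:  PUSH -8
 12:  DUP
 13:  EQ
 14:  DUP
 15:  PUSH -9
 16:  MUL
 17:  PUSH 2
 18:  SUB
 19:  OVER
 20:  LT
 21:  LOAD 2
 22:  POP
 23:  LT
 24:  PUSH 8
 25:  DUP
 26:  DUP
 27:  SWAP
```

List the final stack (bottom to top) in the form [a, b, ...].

[0, 8, 8, 8]

PUSH 9  -> 9
PUSH 2  -> 9 2
SWAP    -> 2 9
SWAP    -> 9 2
MOD     -> 1
POP     -> (empty)
PUSH 2  -> 2
PUSH 0  -> 2 0
MUL     -> 0
STORE 2 -> (empty)
PUSH -8 -> -8
DUP     -> -8 -8
EQ      -> 1
DUP     -> 1 1
PUSH -9 -> 1 1 -9
MUL     -> 1 -9
PUSH 2  -> 1 -9 2
SUB     -> 1 -11
OVER    -> 1 -11 1
LT      -> 1 1
LOAD 2  -> 1 1 0
POP     -> 1 1
LT      -> 0
PUSH 8  -> 0 8
DUP     -> 0 8 8
DUP     -> 0 8 8 8
SWAP    -> 0 8 8 8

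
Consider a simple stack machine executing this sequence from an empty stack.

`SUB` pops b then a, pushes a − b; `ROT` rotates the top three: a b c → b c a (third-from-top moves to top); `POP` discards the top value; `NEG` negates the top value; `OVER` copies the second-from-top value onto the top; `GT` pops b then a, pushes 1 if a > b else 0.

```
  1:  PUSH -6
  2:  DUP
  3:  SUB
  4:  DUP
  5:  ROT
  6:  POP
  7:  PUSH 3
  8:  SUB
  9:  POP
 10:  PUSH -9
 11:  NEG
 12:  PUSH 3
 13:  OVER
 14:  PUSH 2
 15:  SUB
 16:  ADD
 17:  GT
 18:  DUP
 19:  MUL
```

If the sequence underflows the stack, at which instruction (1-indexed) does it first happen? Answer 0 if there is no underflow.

5

PUSH -6  -6
DUP      -6 -6
SUB      0
DUP      0 0
ROT  — needs 3 operands, stack has 2 → underflow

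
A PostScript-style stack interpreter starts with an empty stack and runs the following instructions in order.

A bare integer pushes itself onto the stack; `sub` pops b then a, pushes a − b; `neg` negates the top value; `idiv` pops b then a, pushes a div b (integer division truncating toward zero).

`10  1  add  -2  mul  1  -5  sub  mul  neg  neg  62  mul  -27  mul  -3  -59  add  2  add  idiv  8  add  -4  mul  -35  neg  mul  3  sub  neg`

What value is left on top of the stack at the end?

-514357

10    [10]
1     [10, 1]
add   [11]
-2    [11, -2]
mul   [-22]
1     [-22, 1]
-5    [-22, 1, -5]
sub   [-22, 6]
mul   [-132]
neg   [132]
neg   [-132]
62    [-132, 62]
mul   [-8184]
-27   [-8184, -27]
mul   [220968]
-3    [220968, -3]
-59   [220968, -3, -59]
add   [220968, -62]
2     [220968, -62, 2]
add   [220968, -60]
idiv  [-3682]
8     [-3682, 8]
add   [-3674]
-4    [-3674, -4]
mul   [14696]
-35   [14696, -35]
neg   [14696, 35]
mul   [514360]
3     [514360, 3]
sub   [514357]
neg   [-514357]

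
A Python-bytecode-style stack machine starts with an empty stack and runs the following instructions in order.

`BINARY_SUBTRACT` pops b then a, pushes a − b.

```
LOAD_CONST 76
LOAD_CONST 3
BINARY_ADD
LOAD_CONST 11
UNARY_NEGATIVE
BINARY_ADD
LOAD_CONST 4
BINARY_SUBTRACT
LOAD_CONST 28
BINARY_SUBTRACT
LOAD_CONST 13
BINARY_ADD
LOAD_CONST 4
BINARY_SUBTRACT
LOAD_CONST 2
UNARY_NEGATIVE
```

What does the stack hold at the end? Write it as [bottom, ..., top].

LOAD_CONST 76    [76]
LOAD_CONST 3     [76, 3]
BINARY_ADD       [79]
LOAD_CONST 11    [79, 11]
UNARY_NEGATIVE   [79, -11]
BINARY_ADD       [68]
LOAD_CONST 4     [68, 4]
BINARY_SUBTRACT  [64]
LOAD_CONST 28    [64, 28]
BINARY_SUBTRACT  [36]
LOAD_CONST 13    [36, 13]
BINARY_ADD       [49]
LOAD_CONST 4     [49, 4]
BINARY_SUBTRACT  [45]
LOAD_CONST 2     [45, 2]
UNARY_NEGATIVE   [45, -2]

[45, -2]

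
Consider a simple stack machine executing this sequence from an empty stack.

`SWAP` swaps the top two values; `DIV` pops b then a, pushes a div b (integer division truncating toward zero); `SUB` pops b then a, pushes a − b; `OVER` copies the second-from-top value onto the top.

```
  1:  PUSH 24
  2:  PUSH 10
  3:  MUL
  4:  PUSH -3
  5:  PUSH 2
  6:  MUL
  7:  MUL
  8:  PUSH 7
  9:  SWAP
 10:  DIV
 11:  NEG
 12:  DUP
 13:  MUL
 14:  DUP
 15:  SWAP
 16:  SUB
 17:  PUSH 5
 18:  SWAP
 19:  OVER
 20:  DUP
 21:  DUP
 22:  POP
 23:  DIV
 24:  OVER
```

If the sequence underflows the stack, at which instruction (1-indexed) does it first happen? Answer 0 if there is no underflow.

0

PUSH 24  [24]
PUSH 10  [24, 10]
MUL      [240]
PUSH -3  [240, -3]
PUSH 2   [240, -3, 2]
MUL      [240, -6]
MUL      [-1440]
PUSH 7   [-1440, 7]
SWAP     [7, -1440]
DIV      [0]
NEG      [0]
DUP      [0, 0]
MUL      [0]
DUP      [0, 0]
SWAP     [0, 0]
SUB      [0]
PUSH 5   [0, 5]
SWAP     [5, 0]
OVER     [5, 0, 5]
DUP      [5, 0, 5, 5]
DUP      [5, 0, 5, 5, 5]
POP      [5, 0, 5, 5]
DIV      [5, 0, 1]
OVER     [5, 0, 1, 0]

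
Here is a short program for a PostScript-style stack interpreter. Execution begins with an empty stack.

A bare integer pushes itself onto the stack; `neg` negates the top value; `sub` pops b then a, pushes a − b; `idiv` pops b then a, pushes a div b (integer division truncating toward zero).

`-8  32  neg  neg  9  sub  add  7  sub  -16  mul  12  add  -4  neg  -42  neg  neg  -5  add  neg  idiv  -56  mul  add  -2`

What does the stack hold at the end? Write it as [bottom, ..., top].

-8    -8
32    -8 32
neg   -8 -32
neg   -8 32
9     -8 32 9
sub   -8 23
add   15
7     15 7
sub   8
-16   8 -16
mul   -128
12    -128 12
add   -116
-4    -116 -4
neg   -116 4
-42   -116 4 -42
neg   -116 4 42
neg   -116 4 -42
-5    -116 4 -42 -5
add   -116 4 -47
neg   -116 4 47
idiv  -116 0
-56   -116 0 -56
mul   -116 0
add   -116
-2    -116 -2

[-116, -2]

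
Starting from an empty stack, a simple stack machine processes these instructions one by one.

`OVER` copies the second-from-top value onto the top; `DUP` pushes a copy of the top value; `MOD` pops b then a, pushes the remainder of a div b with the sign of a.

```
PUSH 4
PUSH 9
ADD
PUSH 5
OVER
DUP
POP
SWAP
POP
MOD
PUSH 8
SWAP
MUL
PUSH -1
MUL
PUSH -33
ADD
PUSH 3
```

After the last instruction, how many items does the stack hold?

PUSH 4   : 4
PUSH 9   : 4 9
ADD      : 13
PUSH 5   : 13 5
OVER     : 13 5 13
DUP      : 13 5 13 13
POP      : 13 5 13
SWAP     : 13 13 5
POP      : 13 13
MOD      : 0
PUSH 8   : 0 8
SWAP     : 8 0
MUL      : 0
PUSH -1  : 0 -1
MUL      : 0
PUSH -33 : 0 -33
ADD      : -33
PUSH 3   : -33 3

2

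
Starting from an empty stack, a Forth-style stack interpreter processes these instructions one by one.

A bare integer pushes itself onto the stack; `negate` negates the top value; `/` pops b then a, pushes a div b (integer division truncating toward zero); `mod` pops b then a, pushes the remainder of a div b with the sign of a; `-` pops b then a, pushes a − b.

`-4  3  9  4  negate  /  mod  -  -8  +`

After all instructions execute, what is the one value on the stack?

-4     → -4
3      → -4 3
9      → -4 3 9
4      → -4 3 9 4
negate → -4 3 9 -4
/      → -4 3 -2
mod    → -4 1
-      → -5
-8     → -5 -8
+      → -13

-13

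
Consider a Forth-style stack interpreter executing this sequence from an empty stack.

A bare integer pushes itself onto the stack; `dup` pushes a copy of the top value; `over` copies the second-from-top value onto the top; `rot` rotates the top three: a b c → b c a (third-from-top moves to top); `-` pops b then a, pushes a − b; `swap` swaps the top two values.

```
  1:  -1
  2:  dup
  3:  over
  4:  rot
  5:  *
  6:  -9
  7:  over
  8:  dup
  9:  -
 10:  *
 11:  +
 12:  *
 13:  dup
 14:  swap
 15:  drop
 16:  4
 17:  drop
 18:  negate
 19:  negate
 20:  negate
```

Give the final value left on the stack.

1

-1     → [-1]
dup    → [-1, -1]
over   → [-1, -1, -1]
rot    → [-1, -1, -1]
*      → [-1, 1]
-9     → [-1, 1, -9]
over   → [-1, 1, -9, 1]
dup    → [-1, 1, -9, 1, 1]
-      → [-1, 1, -9, 0]
*      → [-1, 1, 0]
+      → [-1, 1]
*      → [-1]
dup    → [-1, -1]
swap   → [-1, -1]
drop   → [-1]
4      → [-1, 4]
drop   → [-1]
negate → [1]
negate → [-1]
negate → [1]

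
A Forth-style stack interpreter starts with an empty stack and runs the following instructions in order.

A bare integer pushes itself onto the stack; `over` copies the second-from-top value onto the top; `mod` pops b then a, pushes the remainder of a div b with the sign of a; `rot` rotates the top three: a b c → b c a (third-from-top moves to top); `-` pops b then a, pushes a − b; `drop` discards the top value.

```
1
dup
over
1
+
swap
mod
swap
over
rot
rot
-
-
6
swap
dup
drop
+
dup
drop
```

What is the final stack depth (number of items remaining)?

1    : 1
dup  : 1 1
over : 1 1 1
1    : 1 1 1 1
+    : 1 1 2
swap : 1 2 1
mod  : 1 0
swap : 0 1
over : 0 1 0
rot  : 1 0 0
rot  : 0 0 1
-    : 0 -1
-    : 1
6    : 1 6
swap : 6 1
dup  : 6 1 1
drop : 6 1
+    : 7
dup  : 7 7
drop : 7

1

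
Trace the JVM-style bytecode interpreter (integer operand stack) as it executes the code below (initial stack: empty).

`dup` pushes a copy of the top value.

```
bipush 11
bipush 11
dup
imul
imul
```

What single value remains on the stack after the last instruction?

1331

bipush 11 : 11
bipush 11 : 11 11
dup       : 11 11 11
imul      : 11 121
imul      : 1331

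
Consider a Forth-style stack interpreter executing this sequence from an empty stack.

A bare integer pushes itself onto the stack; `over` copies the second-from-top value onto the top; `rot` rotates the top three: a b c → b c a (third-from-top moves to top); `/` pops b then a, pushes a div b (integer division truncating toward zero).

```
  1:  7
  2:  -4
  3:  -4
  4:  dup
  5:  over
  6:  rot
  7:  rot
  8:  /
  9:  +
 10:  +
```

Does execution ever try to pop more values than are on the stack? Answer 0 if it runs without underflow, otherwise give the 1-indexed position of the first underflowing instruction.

7     [7]
-4    [7, -4]
-4    [7, -4, -4]
dup   [7, -4, -4, -4]
over  [7, -4, -4, -4, -4]
rot   [7, -4, -4, -4, -4]
rot   [7, -4, -4, -4, -4]
/     [7, -4, -4, 1]
+     [7, -4, -3]
+     [7, -7]

0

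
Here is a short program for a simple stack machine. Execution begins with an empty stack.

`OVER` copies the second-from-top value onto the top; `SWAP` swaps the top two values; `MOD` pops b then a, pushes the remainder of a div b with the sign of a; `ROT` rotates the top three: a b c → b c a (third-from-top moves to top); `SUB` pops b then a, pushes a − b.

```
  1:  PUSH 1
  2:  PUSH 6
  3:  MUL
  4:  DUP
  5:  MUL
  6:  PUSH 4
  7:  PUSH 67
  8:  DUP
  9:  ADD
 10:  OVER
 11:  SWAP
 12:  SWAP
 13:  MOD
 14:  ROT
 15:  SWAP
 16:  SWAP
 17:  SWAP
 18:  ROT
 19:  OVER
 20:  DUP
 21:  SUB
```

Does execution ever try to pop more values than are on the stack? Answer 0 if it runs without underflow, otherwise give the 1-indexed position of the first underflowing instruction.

PUSH 1   1
PUSH 6   1 6
MUL      6
DUP      6 6
MUL      36
PUSH 4   36 4
PUSH 67  36 4 67
DUP      36 4 67 67
ADD      36 4 134
OVER     36 4 134 4
SWAP     36 4 4 134
SWAP     36 4 134 4
MOD      36 4 2
ROT      4 2 36
SWAP     4 36 2
SWAP     4 2 36
SWAP     4 36 2
ROT      36 2 4
OVER     36 2 4 2
DUP      36 2 4 2 2
SUB      36 2 4 0

0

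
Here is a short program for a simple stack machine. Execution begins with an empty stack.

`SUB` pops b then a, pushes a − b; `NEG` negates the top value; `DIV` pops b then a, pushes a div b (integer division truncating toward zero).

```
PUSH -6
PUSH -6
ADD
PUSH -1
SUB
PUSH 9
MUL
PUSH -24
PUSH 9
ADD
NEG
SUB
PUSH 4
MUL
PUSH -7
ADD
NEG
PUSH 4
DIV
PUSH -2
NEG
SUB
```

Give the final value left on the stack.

PUSH -6   [-6]
PUSH -6   [-6, -6]
ADD       [-12]
PUSH -1   [-12, -1]
SUB       [-11]
PUSH 9    [-11, 9]
MUL       [-99]
PUSH -24  [-99, -24]
PUSH 9    [-99, -24, 9]
ADD       [-99, -15]
NEG       [-99, 15]
SUB       [-114]
PUSH 4    [-114, 4]
MUL       [-456]
PUSH -7   [-456, -7]
ADD       [-463]
NEG       [463]
PUSH 4    [463, 4]
DIV       [115]
PUSH -2   [115, -2]
NEG       [115, 2]
SUB       [113]

113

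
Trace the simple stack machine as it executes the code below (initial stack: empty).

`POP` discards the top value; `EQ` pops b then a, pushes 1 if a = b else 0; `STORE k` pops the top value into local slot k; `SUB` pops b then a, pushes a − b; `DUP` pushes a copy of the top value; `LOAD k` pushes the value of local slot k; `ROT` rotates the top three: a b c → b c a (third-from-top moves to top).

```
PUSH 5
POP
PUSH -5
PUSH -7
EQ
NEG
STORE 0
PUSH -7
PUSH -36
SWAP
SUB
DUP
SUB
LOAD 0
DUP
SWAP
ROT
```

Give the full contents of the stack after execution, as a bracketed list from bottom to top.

PUSH 5    [5]
POP       []
PUSH -5   [-5]
PUSH -7   [-5, -7]
EQ        [0]
NEG       [0]
STORE 0   []
PUSH -7   [-7]
PUSH -36  [-7, -36]
SWAP      [-36, -7]
SUB       [-29]
DUP       [-29, -29]
SUB       [0]
LOAD 0    [0, 0]
DUP       [0, 0, 0]
SWAP      [0, 0, 0]
ROT       [0, 0, 0]

[0, 0, 0]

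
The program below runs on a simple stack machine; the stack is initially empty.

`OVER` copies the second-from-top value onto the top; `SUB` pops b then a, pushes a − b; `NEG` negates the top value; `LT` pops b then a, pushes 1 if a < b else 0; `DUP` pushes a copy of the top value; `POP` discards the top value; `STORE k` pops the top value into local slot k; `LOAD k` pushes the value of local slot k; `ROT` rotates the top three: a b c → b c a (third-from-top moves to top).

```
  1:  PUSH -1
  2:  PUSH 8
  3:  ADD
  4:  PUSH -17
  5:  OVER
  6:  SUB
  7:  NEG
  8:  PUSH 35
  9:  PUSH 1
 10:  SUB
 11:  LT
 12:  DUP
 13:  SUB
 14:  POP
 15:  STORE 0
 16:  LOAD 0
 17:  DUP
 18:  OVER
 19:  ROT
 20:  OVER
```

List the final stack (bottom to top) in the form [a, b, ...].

PUSH -1   -1
PUSH 8    -1 8
ADD       7
PUSH -17  7 -17
OVER      7 -17 7
SUB       7 -24
NEG       7 24
PUSH 35   7 24 35
PUSH 1    7 24 35 1
SUB       7 24 34
LT        7 1
DUP       7 1 1
SUB       7 0
POP       7
STORE 0   (empty)
LOAD 0    7
DUP       7 7
OVER      7 7 7
ROT       7 7 7
OVER      7 7 7 7

[7, 7, 7, 7]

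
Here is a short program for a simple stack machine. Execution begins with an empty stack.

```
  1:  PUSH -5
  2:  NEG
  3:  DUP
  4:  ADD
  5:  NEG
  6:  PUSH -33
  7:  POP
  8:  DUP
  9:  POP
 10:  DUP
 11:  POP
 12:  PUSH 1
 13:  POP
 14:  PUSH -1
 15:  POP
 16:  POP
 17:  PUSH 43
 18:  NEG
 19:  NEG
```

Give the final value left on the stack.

43

PUSH -5  -> -5
NEG      -> 5
DUP      -> 5 5
ADD      -> 10
NEG      -> -10
PUSH -33 -> -10 -33
POP      -> -10
DUP      -> -10 -10
POP      -> -10
DUP      -> -10 -10
POP      -> -10
PUSH 1   -> -10 1
POP      -> -10
PUSH -1  -> -10 -1
POP      -> -10
POP      -> (empty)
PUSH 43  -> 43
NEG      -> -43
NEG      -> 43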